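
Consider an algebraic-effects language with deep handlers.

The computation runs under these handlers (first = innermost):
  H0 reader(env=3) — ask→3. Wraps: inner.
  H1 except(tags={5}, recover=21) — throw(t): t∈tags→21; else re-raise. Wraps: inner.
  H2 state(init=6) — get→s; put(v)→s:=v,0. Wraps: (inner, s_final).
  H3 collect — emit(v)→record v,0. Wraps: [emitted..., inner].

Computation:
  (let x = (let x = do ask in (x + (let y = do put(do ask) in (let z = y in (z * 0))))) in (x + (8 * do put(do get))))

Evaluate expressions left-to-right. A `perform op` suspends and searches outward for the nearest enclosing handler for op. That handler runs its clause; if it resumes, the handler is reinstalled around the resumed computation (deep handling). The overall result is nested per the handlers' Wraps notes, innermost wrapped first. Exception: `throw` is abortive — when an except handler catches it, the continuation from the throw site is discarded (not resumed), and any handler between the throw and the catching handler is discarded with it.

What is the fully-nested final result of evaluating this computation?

Working:
ask @ H0 ⇒ 3
ask @ H0 ⇒ 3
put(3) @ H2 ⇒ s:=3
get @ H2 ⇒ 3
put(3) @ H2 ⇒ s:=3
H0 returns 3
H1 returns 3
H2 returns (3, 3)
H3 returns [(3, 3)]
= [(3, 3)]

Answer: [(3, 3)]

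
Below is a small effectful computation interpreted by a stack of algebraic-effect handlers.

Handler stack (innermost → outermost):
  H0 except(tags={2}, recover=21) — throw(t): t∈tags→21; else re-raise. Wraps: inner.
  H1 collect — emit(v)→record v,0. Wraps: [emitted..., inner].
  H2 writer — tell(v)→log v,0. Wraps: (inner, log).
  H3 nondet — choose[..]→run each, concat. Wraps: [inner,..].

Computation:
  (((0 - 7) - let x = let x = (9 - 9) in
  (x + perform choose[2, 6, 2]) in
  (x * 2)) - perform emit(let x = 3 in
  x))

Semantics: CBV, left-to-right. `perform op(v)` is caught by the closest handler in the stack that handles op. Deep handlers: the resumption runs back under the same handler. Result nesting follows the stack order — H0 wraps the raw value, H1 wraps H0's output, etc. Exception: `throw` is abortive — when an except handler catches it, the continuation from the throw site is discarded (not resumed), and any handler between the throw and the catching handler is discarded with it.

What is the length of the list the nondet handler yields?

Answer: 3

Step-by-step:
choose[2, 6, 2] @ H3
  branch[0] choose=2:
    emit(3) @ H1 ⇒ out+=3
    H0 returns -11
    H1 returns [3, -11]
    H2 returns ([3, -11], ())
    H3 returns [([3, -11], ())]
  branch[1] choose=6:
    emit(3) @ H1 ⇒ out+=3
    H0 returns -19
    H1 returns [3, -19]
    H2 returns ([3, -19], ())
    H3 returns [([3, -19], ())]
  branch[2] choose=2:
    emit(3) @ H1 ⇒ out+=3
    H0 returns -11
    H1 returns [3, -11]
    H2 returns ([3, -11], ())
    H3 returns [([3, -11], ())]
= [([3, -11], ()), ([3, -19], ()), ([3, -11], ())]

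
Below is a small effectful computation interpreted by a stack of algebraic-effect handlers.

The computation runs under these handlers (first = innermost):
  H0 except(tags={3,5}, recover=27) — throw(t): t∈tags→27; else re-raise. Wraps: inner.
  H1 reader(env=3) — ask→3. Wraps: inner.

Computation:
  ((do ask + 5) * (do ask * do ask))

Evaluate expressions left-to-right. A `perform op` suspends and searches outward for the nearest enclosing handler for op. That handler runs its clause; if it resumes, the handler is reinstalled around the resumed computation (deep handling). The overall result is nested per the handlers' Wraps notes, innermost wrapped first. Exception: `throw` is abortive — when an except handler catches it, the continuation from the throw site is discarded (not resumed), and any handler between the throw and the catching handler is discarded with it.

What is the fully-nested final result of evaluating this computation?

Answer: 72

Evaluation trace:
ask @ H1 ⇒ 3
ask @ H1 ⇒ 3
ask @ H1 ⇒ 3
H0 returns 72
H1 returns 72
= 72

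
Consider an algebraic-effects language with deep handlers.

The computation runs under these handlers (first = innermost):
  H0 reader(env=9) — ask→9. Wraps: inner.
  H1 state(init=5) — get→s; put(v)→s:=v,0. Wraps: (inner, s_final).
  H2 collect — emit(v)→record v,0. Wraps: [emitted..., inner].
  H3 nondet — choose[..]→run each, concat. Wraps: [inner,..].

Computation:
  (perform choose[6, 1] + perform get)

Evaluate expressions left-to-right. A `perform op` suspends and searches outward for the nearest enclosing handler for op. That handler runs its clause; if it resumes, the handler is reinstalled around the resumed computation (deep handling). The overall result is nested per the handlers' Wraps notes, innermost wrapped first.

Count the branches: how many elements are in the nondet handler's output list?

Working:
choose[6, 1] @ H3
  branch[0] choose=6:
    get @ H1 ⇒ 5
    H0 returns 11
    H1 returns (11, 5)
    H2 returns [(11, 5)]
    H3 returns [[(11, 5)]]
  branch[1] choose=1:
    get @ H1 ⇒ 5
    H0 returns 6
    H1 returns (6, 5)
    H2 returns [(6, 5)]
    H3 returns [[(6, 5)]]
= [[(11, 5)], [(6, 5)]]

Answer: 2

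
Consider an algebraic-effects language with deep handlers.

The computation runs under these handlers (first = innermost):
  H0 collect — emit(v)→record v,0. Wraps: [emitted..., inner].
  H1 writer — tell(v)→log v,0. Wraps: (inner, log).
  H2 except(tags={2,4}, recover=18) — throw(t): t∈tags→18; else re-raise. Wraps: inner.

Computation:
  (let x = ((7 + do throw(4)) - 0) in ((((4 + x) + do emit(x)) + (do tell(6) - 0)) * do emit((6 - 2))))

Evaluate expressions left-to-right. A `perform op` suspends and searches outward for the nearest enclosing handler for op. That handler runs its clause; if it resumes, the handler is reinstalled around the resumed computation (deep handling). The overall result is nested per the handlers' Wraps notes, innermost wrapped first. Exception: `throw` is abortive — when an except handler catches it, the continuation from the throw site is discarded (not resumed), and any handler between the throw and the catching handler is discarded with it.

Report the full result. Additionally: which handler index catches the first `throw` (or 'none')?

Answer: 18 ; first throw caught by: H2

Evaluation trace:
throw(4) @ H2 caught ⇒ 18
= 18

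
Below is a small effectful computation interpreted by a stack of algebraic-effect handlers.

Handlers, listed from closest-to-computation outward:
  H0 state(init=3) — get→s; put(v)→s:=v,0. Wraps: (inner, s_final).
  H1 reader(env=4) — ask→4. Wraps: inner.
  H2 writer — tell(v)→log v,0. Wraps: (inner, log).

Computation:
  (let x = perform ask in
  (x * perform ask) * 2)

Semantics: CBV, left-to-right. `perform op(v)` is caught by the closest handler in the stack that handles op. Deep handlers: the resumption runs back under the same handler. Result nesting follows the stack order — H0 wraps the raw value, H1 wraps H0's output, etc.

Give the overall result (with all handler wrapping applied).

Answer: ((32, 3), ())

Working:
ask @ H1 ⇒ 4
ask @ H1 ⇒ 4
H0 returns (32, 3)
H1 returns (32, 3)
H2 returns ((32, 3), ())
= ((32, 3), ())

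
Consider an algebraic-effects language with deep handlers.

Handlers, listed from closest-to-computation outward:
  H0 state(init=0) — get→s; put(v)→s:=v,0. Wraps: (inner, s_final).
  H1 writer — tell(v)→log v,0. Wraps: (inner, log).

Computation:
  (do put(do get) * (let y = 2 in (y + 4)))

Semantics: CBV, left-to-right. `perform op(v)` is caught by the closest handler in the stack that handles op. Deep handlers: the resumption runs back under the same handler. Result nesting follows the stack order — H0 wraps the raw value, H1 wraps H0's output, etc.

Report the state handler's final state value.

Step-by-step:
get @ H0 ⇒ 0
put(0) @ H0 ⇒ s:=0
H0 returns (0, 0)
H1 returns ((0, 0), ())
= ((0, 0), ())

Answer: 0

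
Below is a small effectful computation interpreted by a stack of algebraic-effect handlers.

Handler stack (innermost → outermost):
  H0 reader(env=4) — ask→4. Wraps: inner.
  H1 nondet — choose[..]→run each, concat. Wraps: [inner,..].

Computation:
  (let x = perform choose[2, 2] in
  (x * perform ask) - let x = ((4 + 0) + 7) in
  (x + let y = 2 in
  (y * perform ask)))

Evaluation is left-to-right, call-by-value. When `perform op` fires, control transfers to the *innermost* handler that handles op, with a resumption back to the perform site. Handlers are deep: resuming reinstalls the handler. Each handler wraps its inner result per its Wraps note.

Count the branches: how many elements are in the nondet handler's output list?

Answer: 2

Step-by-step:
choose[2, 2] @ H1
  branch[0] choose=2:
    ask @ H0 ⇒ 4
    ask @ H0 ⇒ 4
    H0 returns -11
    H1 returns [-11]
  branch[1] choose=2:
    ask @ H0 ⇒ 4
    ask @ H0 ⇒ 4
    H0 returns -11
    H1 returns [-11]
= [-11, -11]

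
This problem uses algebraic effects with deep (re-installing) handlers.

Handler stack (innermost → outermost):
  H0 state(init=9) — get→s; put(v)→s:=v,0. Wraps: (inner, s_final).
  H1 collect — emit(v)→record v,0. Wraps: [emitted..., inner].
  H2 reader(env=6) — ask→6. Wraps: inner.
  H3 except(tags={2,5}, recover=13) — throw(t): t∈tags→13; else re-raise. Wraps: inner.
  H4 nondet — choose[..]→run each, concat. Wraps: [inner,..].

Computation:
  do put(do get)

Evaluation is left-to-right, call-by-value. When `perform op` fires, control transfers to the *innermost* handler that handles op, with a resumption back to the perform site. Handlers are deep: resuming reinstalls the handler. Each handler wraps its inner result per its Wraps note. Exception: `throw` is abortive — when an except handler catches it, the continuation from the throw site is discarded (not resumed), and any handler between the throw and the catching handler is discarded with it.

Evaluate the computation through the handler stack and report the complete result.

Step-by-step:
get @ H0 ⇒ 9
put(9) @ H0 ⇒ s:=9
H0 returns (0, 9)
H1 returns [(0, 9)]
H2 returns [(0, 9)]
H3 returns [(0, 9)]
H4 returns [[(0, 9)]]
= [[(0, 9)]]

Answer: [[(0, 9)]]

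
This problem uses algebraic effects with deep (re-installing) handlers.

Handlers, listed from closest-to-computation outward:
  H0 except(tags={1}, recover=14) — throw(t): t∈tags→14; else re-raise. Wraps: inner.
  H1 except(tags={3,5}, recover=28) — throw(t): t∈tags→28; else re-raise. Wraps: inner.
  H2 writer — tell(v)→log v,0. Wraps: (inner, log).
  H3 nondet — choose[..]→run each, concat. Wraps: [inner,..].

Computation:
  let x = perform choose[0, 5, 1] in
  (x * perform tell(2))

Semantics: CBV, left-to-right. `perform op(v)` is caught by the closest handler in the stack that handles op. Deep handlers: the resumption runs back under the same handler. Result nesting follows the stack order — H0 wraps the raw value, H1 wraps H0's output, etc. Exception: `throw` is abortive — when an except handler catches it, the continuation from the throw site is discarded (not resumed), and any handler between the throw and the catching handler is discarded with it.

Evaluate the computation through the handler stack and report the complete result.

Working:
choose[0, 5, 1] @ H3
  branch[0] choose=0:
    tell(2) @ H2 ⇒ log+=2
    H0 returns 0
    H1 returns 0
    H2 returns (0, (2))
    H3 returns [(0, (2))]
  branch[1] choose=5:
    tell(2) @ H2 ⇒ log+=2
    H0 returns 0
    H1 returns 0
    H2 returns (0, (2))
    H3 returns [(0, (2))]
  branch[2] choose=1:
    tell(2) @ H2 ⇒ log+=2
    H0 returns 0
    H1 returns 0
    H2 returns (0, (2))
    H3 returns [(0, (2))]
= [(0, (2)), (0, (2)), (0, (2))]

Answer: [(0, (2)), (0, (2)), (0, (2))]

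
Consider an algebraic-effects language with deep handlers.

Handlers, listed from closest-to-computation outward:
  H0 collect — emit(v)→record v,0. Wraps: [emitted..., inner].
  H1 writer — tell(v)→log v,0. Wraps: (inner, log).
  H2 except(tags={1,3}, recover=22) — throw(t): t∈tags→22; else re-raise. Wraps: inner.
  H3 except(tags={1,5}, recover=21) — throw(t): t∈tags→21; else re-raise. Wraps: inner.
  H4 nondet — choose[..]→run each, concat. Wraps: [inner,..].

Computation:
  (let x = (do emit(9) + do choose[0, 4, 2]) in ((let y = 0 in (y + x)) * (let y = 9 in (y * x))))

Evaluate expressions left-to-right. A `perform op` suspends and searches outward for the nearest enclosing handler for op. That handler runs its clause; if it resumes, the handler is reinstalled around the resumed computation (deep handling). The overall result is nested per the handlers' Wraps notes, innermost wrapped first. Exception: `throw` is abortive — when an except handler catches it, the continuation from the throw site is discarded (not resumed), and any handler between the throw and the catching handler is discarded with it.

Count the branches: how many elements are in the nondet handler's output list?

Step-by-step:
emit(9) @ H0 ⇒ out+=9
choose[0, 4, 2] @ H4
  branch[0] choose=0:
    H0 returns [9, 0]
    H1 returns ([9, 0], ())
    H2 returns ([9, 0], ())
    H3 returns ([9, 0], ())
    H4 returns [([9, 0], ())]
  branch[1] choose=4:
    H0 returns [9, 144]
    H1 returns ([9, 144], ())
    H2 returns ([9, 144], ())
    H3 returns ([9, 144], ())
    H4 returns [([9, 144], ())]
  branch[2] choose=2:
    H0 returns [9, 36]
    H1 returns ([9, 36], ())
    H2 returns ([9, 36], ())
    H3 returns ([9, 36], ())
    H4 returns [([9, 36], ())]
= [([9, 0], ()), ([9, 144], ()), ([9, 36], ())]

Answer: 3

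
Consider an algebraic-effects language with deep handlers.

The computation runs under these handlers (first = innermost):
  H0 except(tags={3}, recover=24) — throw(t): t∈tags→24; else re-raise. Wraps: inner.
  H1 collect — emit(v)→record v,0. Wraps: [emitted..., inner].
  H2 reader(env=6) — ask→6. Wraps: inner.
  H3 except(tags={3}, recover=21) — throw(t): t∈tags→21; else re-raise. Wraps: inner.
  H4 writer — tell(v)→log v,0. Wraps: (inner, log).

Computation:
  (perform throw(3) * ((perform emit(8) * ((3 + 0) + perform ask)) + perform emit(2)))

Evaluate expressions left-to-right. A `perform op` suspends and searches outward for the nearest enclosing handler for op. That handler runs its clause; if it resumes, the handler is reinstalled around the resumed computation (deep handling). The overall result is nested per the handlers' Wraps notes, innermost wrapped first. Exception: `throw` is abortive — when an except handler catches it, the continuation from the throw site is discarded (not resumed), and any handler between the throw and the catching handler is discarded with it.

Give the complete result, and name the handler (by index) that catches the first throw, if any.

Answer: ([24], ()) ; first throw caught by: H0

Step-by-step:
throw(3) @ H0 caught ⇒ 24
H1 returns [24]
H2 returns [24]
H3 returns [24]
H4 returns ([24], ())
= ([24], ())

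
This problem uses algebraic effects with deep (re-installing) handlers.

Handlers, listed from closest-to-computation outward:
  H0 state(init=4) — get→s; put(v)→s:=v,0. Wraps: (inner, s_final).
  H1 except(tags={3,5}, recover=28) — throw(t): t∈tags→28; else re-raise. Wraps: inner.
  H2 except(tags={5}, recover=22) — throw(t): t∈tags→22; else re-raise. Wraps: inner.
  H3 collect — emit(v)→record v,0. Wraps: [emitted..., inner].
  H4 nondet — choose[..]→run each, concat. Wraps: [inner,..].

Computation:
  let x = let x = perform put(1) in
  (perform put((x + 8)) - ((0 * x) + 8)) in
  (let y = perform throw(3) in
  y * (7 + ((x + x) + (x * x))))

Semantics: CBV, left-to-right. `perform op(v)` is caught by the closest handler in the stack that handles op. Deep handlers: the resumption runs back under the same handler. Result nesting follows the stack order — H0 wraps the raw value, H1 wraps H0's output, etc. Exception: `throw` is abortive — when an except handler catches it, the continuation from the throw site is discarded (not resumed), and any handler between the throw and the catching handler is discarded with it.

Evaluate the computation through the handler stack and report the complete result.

Answer: [[28]]

Step-by-step:
put(1) @ H0 ⇒ s:=1
put(8) @ H0 ⇒ s:=8
throw(3) @ H1 caught ⇒ 28
H2 returns 28
H3 returns [28]
H4 returns [[28]]
= [[28]]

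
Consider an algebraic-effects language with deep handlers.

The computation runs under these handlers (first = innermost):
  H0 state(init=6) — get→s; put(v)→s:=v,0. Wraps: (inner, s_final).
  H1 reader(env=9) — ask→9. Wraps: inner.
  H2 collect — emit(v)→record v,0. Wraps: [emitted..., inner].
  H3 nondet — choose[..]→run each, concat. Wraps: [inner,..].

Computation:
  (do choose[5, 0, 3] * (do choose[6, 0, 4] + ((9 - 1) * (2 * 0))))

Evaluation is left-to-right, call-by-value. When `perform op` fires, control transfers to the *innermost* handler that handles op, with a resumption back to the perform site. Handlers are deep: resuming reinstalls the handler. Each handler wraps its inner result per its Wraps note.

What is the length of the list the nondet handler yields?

Answer: 9

Step-by-step:
choose[5, 0, 3] @ H3
  branch[0] choose=5:
    choose[6, 0, 4] @ H3
      branch[0] choose=6:
        H0 returns (30, 6)
        H1 returns (30, 6)
        H2 returns [(30, 6)]
        H3 returns [[(30, 6)]]
      branch[1] choose=0:
        H0 returns (0, 6)
        H1 returns (0, 6)
        H2 returns [(0, 6)]
        H3 returns [[(0, 6)]]
      branch[2] choose=4:
        H0 returns (20, 6)
        H1 returns (20, 6)
        H2 returns [(20, 6)]
        H3 returns [[(20, 6)]]
  branch[1] choose=0:
    choose[6, 0, 4] @ H3
      branch[0] choose=6:
        H0 returns (0, 6)
        H1 returns (0, 6)
        H2 returns [(0, 6)]
        H3 returns [[(0, 6)]]
      branch[1] choose=0:
        H0 returns (0, 6)
        H1 returns (0, 6)
        H2 returns [(0, 6)]
        H3 returns [[(0, 6)]]
      branch[2] choose=4:
        H0 returns (0, 6)
        H1 returns (0, 6)
        H2 returns [(0, 6)]
        H3 returns [[(0, 6)]]
  branch[2] choose=3:
    choose[6, 0, 4] @ H3
      branch[0] choose=6:
        H0 returns (18, 6)
        H1 returns (18, 6)
        H2 returns [(18, 6)]
        H3 returns [[(18, 6)]]
      branch[1] choose=0:
        H0 returns (0, 6)
        H1 returns (0, 6)
        H2 returns [(0, 6)]
        H3 returns [[(0, 6)]]
      branch[2] choose=4:
        H0 returns (12, 6)
        H1 returns (12, 6)
        H2 returns [(12, 6)]
        H3 returns [[(12, 6)]]
= [[(30, 6)], [(0, 6)], [(20, 6)], [(0, 6)], [(0, 6)], [(0, 6)], [(18, 6)], [(0, 6)], [(12, 6)]]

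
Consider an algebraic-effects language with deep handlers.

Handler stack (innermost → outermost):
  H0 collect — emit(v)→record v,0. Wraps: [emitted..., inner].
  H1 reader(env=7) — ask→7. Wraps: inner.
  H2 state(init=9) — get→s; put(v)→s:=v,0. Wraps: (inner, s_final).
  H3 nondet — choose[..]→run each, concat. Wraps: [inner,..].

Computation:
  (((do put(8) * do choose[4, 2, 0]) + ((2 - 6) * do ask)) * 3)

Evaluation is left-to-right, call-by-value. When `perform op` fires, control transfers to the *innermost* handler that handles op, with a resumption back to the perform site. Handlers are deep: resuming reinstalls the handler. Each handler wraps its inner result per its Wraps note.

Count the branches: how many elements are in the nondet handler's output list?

Step-by-step:
put(8) @ H2 ⇒ s:=8
choose[4, 2, 0] @ H3
  branch[0] choose=4:
    ask @ H1 ⇒ 7
    H0 returns [-84]
    H1 returns [-84]
    H2 returns ([-84], 8)
    H3 returns [([-84], 8)]
  branch[1] choose=2:
    ask @ H1 ⇒ 7
    H0 returns [-84]
    H1 returns [-84]
    H2 returns ([-84], 8)
    H3 returns [([-84], 8)]
  branch[2] choose=0:
    ask @ H1 ⇒ 7
    H0 returns [-84]
    H1 returns [-84]
    H2 returns ([-84], 8)
    H3 returns [([-84], 8)]
= [([-84], 8), ([-84], 8), ([-84], 8)]

Answer: 3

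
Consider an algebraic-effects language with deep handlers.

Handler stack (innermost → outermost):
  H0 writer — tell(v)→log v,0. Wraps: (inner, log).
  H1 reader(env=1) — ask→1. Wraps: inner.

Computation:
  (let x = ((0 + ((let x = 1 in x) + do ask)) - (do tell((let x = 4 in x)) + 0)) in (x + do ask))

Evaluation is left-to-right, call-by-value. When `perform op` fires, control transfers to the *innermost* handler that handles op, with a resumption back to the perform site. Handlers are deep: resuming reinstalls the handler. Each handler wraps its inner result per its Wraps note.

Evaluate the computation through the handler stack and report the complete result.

Answer: (3, (4))

Working:
ask @ H1 ⇒ 1
tell(4) @ H0 ⇒ log+=4
ask @ H1 ⇒ 1
H0 returns (3, (4))
H1 returns (3, (4))
= (3, (4))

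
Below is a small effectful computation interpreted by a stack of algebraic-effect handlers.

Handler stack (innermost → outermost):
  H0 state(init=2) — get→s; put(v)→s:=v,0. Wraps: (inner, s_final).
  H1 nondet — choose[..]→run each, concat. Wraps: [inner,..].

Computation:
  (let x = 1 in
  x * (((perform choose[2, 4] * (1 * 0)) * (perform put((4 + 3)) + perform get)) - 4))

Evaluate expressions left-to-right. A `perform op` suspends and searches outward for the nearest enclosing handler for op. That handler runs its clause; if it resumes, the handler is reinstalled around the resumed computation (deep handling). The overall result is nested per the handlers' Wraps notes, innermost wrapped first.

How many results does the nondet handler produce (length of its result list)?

Answer: 2

Evaluation trace:
choose[2, 4] @ H1
  branch[0] choose=2:
    put(7) @ H0 ⇒ s:=7
    get @ H0 ⇒ 7
    H0 returns (-4, 7)
    H1 returns [(-4, 7)]
  branch[1] choose=4:
    put(7) @ H0 ⇒ s:=7
    get @ H0 ⇒ 7
    H0 returns (-4, 7)
    H1 returns [(-4, 7)]
= [(-4, 7), (-4, 7)]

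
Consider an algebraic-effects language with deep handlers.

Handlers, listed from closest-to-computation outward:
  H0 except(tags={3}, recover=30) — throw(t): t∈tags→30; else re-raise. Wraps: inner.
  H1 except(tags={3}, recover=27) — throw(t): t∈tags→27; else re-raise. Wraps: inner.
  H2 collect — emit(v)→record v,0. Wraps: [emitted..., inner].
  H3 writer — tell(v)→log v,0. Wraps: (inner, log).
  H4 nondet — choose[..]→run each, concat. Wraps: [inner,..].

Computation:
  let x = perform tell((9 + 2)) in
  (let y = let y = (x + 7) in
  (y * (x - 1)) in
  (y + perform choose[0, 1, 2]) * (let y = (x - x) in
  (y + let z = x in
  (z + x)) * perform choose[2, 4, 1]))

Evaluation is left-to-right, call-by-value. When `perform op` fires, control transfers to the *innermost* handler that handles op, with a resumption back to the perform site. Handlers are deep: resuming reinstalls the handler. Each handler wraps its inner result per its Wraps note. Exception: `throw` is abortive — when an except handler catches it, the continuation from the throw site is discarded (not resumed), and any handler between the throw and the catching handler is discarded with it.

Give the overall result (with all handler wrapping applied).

Evaluation trace:
tell(11) @ H3 ⇒ log+=11
choose[0, 1, 2] @ H4
  branch[0] choose=0:
    choose[2, 4, 1] @ H4
      branch[0] choose=2:
        H0 returns 0
        H1 returns 0
        H2 returns [0]
        H3 returns ([0], (11))
        H4 returns [([0], (11))]
      branch[1] choose=4:
        H0 returns 0
        H1 returns 0
        H2 returns [0]
        H3 returns ([0], (11))
        H4 returns [([0], (11))]
      branch[2] choose=1:
        H0 returns 0
        H1 returns 0
        H2 returns [0]
        H3 returns ([0], (11))
        H4 returns [([0], (11))]
  branch[1] choose=1:
    choose[2, 4, 1] @ H4
      branch[0] choose=2:
        H0 returns 0
        H1 returns 0
        H2 returns [0]
        H3 returns ([0], (11))
        H4 returns [([0], (11))]
      branch[1] choose=4:
        H0 returns 0
        H1 returns 0
        H2 returns [0]
        H3 returns ([0], (11))
        H4 returns [([0], (11))]
      branch[2] choose=1:
        H0 returns 0
        H1 returns 0
        H2 returns [0]
        H3 returns ([0], (11))
        H4 returns [([0], (11))]
  branch[2] choose=2:
    choose[2, 4, 1] @ H4
      branch[0] choose=2:
        H0 returns 0
        H1 returns 0
        H2 returns [0]
        H3 returns ([0], (11))
        H4 returns [([0], (11))]
      branch[1] choose=4:
        H0 returns 0
        H1 returns 0
        H2 returns [0]
        H3 returns ([0], (11))
        H4 returns [([0], (11))]
      branch[2] choose=1:
        H0 returns 0
        H1 returns 0
        H2 returns [0]
        H3 returns ([0], (11))
        H4 returns [([0], (11))]
= [([0], (11)), ([0], (11)), ([0], (11)), ([0], (11)), ([0], (11)), ([0], (11)), ([0], (11)), ([0], (11)), ([0], (11))]

Answer: [([0], (11)), ([0], (11)), ([0], (11)), ([0], (11)), ([0], (11)), ([0], (11)), ([0], (11)), ([0], (11)), ([0], (11))]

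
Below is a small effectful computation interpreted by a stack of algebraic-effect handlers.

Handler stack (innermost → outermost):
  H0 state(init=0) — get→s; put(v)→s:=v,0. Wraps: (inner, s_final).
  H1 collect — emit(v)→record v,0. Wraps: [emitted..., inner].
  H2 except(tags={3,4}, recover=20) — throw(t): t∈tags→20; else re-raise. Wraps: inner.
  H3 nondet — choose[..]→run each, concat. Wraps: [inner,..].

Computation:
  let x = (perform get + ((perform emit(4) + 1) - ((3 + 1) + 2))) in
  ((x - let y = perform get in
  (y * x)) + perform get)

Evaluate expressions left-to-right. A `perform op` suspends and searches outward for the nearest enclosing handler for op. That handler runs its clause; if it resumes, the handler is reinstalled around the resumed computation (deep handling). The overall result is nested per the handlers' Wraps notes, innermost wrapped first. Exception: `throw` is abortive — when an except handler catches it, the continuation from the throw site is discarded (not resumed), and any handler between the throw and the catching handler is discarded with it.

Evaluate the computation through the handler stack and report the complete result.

Step-by-step:
get @ H0 ⇒ 0
emit(4) @ H1 ⇒ out+=4
get @ H0 ⇒ 0
get @ H0 ⇒ 0
H0 returns (-5, 0)
H1 returns [4, (-5, 0)]
H2 returns [4, (-5, 0)]
H3 returns [[4, (-5, 0)]]
= [[4, (-5, 0)]]

Answer: [[4, (-5, 0)]]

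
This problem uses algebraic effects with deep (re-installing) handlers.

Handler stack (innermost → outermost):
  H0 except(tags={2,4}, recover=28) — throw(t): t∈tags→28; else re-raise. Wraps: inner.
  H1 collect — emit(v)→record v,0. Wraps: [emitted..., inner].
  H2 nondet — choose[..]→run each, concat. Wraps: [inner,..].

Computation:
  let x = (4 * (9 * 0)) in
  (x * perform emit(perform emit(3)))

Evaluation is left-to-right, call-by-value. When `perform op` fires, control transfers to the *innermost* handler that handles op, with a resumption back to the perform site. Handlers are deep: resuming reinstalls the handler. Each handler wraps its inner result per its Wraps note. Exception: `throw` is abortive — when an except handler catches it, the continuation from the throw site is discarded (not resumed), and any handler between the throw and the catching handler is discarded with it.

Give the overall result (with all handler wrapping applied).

Working:
emit(3) @ H1 ⇒ out+=3
emit(0) @ H1 ⇒ out+=0
H0 returns 0
H1 returns [3, 0, 0]
H2 returns [[3, 0, 0]]
= [[3, 0, 0]]

Answer: [[3, 0, 0]]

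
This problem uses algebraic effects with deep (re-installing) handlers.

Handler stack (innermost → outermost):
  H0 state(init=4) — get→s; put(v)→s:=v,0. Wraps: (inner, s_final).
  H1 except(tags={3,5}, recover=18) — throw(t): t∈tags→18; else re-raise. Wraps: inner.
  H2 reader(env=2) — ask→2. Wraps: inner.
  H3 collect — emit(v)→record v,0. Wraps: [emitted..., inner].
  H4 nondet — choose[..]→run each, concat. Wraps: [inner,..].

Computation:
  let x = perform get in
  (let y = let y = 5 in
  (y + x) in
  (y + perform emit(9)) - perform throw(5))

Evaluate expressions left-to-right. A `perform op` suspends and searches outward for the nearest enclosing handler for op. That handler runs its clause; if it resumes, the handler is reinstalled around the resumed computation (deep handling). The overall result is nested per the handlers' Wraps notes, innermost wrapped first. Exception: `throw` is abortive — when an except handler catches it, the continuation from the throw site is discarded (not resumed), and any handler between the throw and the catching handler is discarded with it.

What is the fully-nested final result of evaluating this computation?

Working:
get @ H0 ⇒ 4
emit(9) @ H3 ⇒ out+=9
throw(5) @ H1 caught ⇒ 18
H2 returns 18
H3 returns [9, 18]
H4 returns [[9, 18]]
= [[9, 18]]

Answer: [[9, 18]]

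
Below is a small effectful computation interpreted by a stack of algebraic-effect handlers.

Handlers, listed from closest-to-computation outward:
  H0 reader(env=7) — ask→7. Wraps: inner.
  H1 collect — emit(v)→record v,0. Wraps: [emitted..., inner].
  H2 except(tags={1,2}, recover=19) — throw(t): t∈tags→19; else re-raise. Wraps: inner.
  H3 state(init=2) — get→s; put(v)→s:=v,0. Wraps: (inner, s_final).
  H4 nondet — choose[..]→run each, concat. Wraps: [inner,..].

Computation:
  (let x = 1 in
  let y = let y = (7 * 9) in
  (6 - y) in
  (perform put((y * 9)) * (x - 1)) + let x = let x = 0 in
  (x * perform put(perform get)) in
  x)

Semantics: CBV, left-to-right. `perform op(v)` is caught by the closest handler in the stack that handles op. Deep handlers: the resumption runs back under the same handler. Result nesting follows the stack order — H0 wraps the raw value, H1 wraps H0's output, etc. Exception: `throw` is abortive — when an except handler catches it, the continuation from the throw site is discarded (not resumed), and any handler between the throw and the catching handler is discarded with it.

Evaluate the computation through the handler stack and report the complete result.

Answer: [([0], -513)]

Evaluation trace:
put(-513) @ H3 ⇒ s:=-513
get @ H3 ⇒ -513
put(-513) @ H3 ⇒ s:=-513
H0 returns 0
H1 returns [0]
H2 returns [0]
H3 returns ([0], -513)
H4 returns [([0], -513)]
= [([0], -513)]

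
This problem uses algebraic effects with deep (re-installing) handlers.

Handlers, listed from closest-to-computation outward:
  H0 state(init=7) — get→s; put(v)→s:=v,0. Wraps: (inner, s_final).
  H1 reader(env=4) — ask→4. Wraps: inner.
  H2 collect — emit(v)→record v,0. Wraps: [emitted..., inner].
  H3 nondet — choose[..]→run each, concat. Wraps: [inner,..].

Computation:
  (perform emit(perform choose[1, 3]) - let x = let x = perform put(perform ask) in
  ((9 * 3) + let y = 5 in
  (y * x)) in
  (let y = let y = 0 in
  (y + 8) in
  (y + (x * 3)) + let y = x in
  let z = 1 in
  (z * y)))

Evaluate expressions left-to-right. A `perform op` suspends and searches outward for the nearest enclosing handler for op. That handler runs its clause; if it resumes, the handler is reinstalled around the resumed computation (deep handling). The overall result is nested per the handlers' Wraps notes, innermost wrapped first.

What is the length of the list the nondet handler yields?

Answer: 2

Evaluation trace:
choose[1, 3] @ H3
  branch[0] choose=1:
    emit(1) @ H2 ⇒ out+=1
    ask @ H1 ⇒ 4
    put(4) @ H0 ⇒ s:=4
    H0 returns (-116, 4)
    H1 returns (-116, 4)
    H2 returns [1, (-116, 4)]
    H3 returns [[1, (-116, 4)]]
  branch[1] choose=3:
    emit(3) @ H2 ⇒ out+=3
    ask @ H1 ⇒ 4
    put(4) @ H0 ⇒ s:=4
    H0 returns (-116, 4)
    H1 returns (-116, 4)
    H2 returns [3, (-116, 4)]
    H3 returns [[3, (-116, 4)]]
= [[1, (-116, 4)], [3, (-116, 4)]]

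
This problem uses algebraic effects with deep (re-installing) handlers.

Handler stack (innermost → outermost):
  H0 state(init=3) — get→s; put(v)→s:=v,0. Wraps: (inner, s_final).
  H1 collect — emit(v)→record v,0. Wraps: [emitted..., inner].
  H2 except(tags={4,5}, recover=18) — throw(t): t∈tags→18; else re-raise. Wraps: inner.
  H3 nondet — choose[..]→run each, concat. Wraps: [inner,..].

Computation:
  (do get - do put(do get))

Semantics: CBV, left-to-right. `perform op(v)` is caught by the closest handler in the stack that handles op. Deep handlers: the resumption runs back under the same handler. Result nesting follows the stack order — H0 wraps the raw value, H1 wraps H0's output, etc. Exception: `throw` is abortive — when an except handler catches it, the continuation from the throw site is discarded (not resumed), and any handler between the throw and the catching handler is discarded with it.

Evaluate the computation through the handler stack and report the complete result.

Step-by-step:
get @ H0 ⇒ 3
get @ H0 ⇒ 3
put(3) @ H0 ⇒ s:=3
H0 returns (3, 3)
H1 returns [(3, 3)]
H2 returns [(3, 3)]
H3 returns [[(3, 3)]]
= [[(3, 3)]]

Answer: [[(3, 3)]]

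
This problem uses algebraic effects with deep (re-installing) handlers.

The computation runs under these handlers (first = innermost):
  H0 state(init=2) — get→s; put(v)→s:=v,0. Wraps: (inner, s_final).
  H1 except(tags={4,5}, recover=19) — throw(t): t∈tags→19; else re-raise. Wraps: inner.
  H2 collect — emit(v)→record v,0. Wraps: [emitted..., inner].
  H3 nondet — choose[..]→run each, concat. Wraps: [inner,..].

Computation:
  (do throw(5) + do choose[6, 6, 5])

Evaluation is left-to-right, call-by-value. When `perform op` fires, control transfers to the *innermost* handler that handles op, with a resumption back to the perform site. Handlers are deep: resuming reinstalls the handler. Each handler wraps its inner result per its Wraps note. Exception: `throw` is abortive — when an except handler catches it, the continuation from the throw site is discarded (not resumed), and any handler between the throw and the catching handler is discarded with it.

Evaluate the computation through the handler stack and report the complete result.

Answer: [[19]]

Evaluation trace:
throw(5) @ H1 caught ⇒ 19
H2 returns [19]
H3 returns [[19]]
= [[19]]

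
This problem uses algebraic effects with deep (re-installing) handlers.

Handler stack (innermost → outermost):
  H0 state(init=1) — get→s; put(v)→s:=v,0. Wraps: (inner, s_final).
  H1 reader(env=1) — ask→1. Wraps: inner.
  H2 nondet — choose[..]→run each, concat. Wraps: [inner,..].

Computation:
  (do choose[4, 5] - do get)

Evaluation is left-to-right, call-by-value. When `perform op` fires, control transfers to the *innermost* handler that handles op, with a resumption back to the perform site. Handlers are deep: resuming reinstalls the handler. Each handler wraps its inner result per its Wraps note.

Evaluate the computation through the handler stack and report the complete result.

Evaluation trace:
choose[4, 5] @ H2
  branch[0] choose=4:
    get @ H0 ⇒ 1
    H0 returns (3, 1)
    H1 returns (3, 1)
    H2 returns [(3, 1)]
  branch[1] choose=5:
    get @ H0 ⇒ 1
    H0 returns (4, 1)
    H1 returns (4, 1)
    H2 returns [(4, 1)]
= [(3, 1), (4, 1)]

Answer: [(3, 1), (4, 1)]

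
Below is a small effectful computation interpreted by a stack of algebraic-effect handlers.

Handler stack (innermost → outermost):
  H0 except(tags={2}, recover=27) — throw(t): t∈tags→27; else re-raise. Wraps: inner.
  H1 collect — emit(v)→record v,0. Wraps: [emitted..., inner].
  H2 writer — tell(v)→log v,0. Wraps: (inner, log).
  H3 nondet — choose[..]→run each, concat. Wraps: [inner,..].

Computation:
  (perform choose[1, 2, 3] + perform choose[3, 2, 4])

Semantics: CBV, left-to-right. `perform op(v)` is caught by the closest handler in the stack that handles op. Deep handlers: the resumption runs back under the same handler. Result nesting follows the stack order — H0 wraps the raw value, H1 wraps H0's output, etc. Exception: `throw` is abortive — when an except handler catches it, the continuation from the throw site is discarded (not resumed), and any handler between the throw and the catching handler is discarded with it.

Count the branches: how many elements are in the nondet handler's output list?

Answer: 9

Evaluation trace:
choose[1, 2, 3] @ H3
  branch[0] choose=1:
    choose[3, 2, 4] @ H3
      branch[0] choose=3:
        H0 returns 4
        H1 returns [4]
        H2 returns ([4], ())
        H3 returns [([4], ())]
      branch[1] choose=2:
        H0 returns 3
        H1 returns [3]
        H2 returns ([3], ())
        H3 returns [([3], ())]
      branch[2] choose=4:
        H0 returns 5
        H1 returns [5]
        H2 returns ([5], ())
        H3 returns [([5], ())]
  branch[1] choose=2:
    choose[3, 2, 4] @ H3
      branch[0] choose=3:
        H0 returns 5
        H1 returns [5]
        H2 returns ([5], ())
        H3 returns [([5], ())]
      branch[1] choose=2:
        H0 returns 4
        H1 returns [4]
        H2 returns ([4], ())
        H3 returns [([4], ())]
      branch[2] choose=4:
        H0 returns 6
        H1 returns [6]
        H2 returns ([6], ())
        H3 returns [([6], ())]
  branch[2] choose=3:
    choose[3, 2, 4] @ H3
      branch[0] choose=3:
        H0 returns 6
        H1 returns [6]
        H2 returns ([6], ())
        H3 returns [([6], ())]
      branch[1] choose=2:
        H0 returns 5
        H1 returns [5]
        H2 returns ([5], ())
        H3 returns [([5], ())]
      branch[2] choose=4:
        H0 returns 7
        H1 returns [7]
        H2 returns ([7], ())
        H3 returns [([7], ())]
= [([4], ()), ([3], ()), ([5], ()), ([5], ()), ([4], ()), ([6], ()), ([6], ()), ([5], ()), ([7], ())]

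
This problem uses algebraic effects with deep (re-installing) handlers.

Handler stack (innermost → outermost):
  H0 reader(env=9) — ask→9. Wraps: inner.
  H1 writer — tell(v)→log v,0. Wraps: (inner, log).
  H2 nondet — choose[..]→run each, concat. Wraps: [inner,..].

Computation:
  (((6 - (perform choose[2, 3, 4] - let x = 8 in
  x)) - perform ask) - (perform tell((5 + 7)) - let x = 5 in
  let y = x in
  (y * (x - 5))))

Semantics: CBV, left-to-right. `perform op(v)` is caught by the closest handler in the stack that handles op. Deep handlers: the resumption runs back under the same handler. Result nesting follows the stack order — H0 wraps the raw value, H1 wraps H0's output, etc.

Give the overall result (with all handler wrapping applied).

Step-by-step:
choose[2, 3, 4] @ H2
  branch[0] choose=2:
    ask @ H0 ⇒ 9
    tell(12) @ H1 ⇒ log+=12
    H0 returns 3
    H1 returns (3, (12))
    H2 returns [(3, (12))]
  branch[1] choose=3:
    ask @ H0 ⇒ 9
    tell(12) @ H1 ⇒ log+=12
    H0 returns 2
    H1 returns (2, (12))
    H2 returns [(2, (12))]
  branch[2] choose=4:
    ask @ H0 ⇒ 9
    tell(12) @ H1 ⇒ log+=12
    H0 returns 1
    H1 returns (1, (12))
    H2 returns [(1, (12))]
= [(3, (12)), (2, (12)), (1, (12))]

Answer: [(3, (12)), (2, (12)), (1, (12))]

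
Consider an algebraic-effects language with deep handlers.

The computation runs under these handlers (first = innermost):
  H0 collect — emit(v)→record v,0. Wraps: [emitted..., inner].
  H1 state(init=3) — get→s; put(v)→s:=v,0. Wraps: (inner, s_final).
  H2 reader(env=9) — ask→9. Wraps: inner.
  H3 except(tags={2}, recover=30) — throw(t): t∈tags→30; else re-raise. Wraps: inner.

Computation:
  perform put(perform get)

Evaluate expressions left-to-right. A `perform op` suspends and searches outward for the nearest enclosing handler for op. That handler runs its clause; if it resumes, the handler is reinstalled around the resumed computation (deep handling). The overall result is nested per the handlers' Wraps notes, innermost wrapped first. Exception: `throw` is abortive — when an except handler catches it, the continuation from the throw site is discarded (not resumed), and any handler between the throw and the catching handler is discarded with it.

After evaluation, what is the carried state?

Answer: 3

Step-by-step:
get @ H1 ⇒ 3
put(3) @ H1 ⇒ s:=3
H0 returns [0]
H1 returns ([0], 3)
H2 returns ([0], 3)
H3 returns ([0], 3)
= ([0], 3)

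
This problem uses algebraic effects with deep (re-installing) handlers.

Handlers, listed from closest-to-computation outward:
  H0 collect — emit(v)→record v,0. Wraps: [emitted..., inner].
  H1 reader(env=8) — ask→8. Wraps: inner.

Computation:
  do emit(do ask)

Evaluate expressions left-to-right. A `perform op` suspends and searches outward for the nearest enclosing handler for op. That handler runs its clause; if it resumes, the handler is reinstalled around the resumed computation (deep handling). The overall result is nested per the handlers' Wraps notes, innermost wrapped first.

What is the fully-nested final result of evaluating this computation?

Answer: [8, 0]

Evaluation trace:
ask @ H1 ⇒ 8
emit(8) @ H0 ⇒ out+=8
H0 returns [8, 0]
H1 returns [8, 0]
= [8, 0]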